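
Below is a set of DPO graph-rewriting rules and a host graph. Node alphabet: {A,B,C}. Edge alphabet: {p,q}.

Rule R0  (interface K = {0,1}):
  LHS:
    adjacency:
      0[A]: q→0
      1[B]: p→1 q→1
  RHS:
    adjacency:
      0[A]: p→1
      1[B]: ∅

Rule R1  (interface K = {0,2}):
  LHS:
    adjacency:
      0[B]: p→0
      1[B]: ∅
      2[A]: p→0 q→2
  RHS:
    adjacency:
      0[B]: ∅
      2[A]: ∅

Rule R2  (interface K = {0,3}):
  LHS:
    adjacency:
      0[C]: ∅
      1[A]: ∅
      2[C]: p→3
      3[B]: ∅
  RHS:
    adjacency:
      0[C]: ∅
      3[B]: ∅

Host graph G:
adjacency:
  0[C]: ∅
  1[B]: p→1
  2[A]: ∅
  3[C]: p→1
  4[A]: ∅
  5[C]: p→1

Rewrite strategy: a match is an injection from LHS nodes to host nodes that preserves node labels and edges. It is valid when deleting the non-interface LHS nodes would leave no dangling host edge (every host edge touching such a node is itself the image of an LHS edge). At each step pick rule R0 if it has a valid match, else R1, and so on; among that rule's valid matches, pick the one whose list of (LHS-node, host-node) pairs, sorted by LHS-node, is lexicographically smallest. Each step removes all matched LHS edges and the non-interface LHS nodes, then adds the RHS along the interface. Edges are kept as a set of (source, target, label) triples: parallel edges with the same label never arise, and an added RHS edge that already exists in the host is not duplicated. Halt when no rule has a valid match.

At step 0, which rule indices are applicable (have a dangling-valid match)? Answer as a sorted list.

Answer: [R2]

Derivation:
R0: no valid match — LHS pattern not found
R1: no valid match — LHS pattern not found
R2: 8 valid matches — {0↦0, 1↦2, 2↦3, 3↦1}, {0↦0, 1↦2, 2↦5, 3↦1}, {0↦0, 1↦4, 2↦3, 3↦1} (+5 more)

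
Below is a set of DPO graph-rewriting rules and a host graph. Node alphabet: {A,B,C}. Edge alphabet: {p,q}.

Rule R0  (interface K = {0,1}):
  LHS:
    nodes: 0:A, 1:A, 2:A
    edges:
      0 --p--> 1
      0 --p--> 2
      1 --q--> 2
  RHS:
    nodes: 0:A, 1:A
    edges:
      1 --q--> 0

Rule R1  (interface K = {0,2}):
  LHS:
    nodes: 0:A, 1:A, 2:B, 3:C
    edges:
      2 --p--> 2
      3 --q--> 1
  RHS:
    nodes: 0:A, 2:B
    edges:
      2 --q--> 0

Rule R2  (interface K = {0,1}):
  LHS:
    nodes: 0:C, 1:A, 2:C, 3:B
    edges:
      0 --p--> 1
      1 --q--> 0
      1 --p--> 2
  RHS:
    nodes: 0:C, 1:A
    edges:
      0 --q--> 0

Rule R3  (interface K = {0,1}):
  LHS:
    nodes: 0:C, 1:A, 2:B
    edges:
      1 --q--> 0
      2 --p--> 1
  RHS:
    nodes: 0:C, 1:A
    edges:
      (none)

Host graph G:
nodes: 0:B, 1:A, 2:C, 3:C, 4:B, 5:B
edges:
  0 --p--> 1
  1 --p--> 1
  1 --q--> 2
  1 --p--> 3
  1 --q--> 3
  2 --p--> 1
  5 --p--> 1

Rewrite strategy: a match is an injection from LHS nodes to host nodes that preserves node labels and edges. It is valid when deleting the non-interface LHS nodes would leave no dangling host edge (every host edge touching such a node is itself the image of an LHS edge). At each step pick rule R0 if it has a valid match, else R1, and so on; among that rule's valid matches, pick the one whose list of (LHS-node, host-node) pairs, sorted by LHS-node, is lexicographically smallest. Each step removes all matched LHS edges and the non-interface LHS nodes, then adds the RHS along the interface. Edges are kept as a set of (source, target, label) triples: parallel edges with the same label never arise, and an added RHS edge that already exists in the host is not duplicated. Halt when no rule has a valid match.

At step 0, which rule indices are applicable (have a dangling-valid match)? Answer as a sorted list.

R0: no valid match — LHS pattern not found
R1: no valid match — LHS pattern not found
R2: no valid match — 3 raw matches, all fail dangling condition
R3: 4 valid matches — {0↦2, 1↦1, 2↦0}, {0↦2, 1↦1, 2↦5}, {0↦3, 1↦1, 2↦0} (+1 more)

Answer: [R3]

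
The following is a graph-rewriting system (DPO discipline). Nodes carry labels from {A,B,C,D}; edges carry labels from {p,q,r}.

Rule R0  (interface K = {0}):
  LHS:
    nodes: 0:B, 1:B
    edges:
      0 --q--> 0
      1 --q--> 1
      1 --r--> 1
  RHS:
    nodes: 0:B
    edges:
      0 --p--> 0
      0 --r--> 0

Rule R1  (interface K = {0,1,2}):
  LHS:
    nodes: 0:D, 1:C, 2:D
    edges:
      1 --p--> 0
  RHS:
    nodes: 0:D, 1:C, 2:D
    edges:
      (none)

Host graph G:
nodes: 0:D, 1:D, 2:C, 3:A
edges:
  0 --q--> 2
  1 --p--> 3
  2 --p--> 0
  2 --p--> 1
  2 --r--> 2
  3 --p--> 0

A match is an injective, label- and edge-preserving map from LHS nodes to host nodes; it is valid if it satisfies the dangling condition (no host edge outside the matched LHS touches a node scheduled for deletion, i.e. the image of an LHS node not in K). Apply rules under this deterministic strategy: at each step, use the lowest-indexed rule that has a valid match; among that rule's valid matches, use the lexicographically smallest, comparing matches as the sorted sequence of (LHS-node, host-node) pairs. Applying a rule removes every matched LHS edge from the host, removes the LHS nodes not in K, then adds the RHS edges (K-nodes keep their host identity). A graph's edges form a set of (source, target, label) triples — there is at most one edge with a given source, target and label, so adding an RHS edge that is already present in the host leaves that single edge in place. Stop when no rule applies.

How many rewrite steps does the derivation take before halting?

start.  V:4 E:6  edges: 0-q->2 1-p->3 2-p->0 2-p->1 2-r->2 3-p->0
1. fire R1 via {0↦0, 1↦2, 2↦1}  →  V:4 E:5  edges: 0-q->2 1-p->3 2-p->1 2-r->2 3-p->0
2. fire R1 via {0↦1, 1↦2, 2↦0}  →  V:4 E:4  edges: 0-q->2 1-p->3 2-r->2 3-p->0
normal form: no rule applies after step 2

Answer: 2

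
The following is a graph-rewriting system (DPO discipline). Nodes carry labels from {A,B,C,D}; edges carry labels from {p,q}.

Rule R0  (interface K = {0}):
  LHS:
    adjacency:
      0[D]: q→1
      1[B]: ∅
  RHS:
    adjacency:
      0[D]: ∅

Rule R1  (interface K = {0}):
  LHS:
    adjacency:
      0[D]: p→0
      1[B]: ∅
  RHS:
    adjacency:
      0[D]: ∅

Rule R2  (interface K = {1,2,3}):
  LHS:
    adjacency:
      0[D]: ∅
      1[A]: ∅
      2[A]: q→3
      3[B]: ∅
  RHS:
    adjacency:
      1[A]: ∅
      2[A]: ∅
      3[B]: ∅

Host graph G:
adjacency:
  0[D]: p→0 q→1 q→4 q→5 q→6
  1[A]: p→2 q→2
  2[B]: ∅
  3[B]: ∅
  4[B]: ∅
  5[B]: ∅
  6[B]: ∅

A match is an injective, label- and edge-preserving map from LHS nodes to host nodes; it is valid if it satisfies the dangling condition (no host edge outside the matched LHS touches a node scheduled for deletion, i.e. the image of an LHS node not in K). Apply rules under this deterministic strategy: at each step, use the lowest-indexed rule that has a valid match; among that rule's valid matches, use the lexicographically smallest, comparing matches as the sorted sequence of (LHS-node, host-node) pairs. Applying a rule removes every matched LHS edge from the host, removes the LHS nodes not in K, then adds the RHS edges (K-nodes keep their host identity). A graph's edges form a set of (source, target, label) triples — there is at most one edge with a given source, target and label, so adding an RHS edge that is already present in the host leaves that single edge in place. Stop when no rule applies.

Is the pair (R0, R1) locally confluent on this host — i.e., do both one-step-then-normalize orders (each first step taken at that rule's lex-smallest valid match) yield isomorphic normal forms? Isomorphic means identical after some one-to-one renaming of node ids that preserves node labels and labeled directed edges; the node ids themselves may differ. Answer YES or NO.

Answer: YES

Rewrite trace:
branch R0-first: apply at {0↦0, 1↦4} → |E|=6, then 3 more step(s) → NF |V|=3 |E|=3 V={0:D, 1:A, 2:B} E=0-q->1 1-p->2 1-q->2
branch R1-first: apply at {0↦0, 1↦3} → |E|=6, then 3 more step(s) → NF |V|=3 |E|=3 V={0:D, 1:A, 2:B} E=0-q->1 1-p->2 1-q->2
graphs isomorphic (equal up to label-preserving node renaming)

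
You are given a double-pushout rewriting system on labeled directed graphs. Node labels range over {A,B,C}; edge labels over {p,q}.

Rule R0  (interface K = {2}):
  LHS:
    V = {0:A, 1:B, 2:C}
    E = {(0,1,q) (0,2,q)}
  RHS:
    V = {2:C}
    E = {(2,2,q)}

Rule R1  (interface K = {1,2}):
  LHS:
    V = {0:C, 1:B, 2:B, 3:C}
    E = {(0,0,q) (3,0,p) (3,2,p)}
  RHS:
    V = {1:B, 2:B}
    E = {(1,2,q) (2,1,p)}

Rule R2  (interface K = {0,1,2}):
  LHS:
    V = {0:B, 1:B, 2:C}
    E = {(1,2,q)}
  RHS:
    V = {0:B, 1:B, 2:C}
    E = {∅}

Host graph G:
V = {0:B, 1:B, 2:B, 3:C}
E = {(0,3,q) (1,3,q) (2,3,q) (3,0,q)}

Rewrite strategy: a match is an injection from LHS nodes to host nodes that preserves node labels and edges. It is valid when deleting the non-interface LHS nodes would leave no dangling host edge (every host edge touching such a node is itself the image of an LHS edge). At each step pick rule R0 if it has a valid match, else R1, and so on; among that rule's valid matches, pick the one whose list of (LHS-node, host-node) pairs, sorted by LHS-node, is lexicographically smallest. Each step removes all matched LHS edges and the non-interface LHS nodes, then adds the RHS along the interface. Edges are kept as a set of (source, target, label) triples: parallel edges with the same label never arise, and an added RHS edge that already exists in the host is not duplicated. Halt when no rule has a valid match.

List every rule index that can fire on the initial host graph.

Answer: [R2]

Steps:
R0: no valid match — LHS pattern not found
R1: no valid match — LHS pattern not found
R2: 6 valid matches — {0↦0, 1↦1, 2↦3}, {0↦0, 1↦2, 2↦3}, {0↦1, 1↦0, 2↦3} (+3 more)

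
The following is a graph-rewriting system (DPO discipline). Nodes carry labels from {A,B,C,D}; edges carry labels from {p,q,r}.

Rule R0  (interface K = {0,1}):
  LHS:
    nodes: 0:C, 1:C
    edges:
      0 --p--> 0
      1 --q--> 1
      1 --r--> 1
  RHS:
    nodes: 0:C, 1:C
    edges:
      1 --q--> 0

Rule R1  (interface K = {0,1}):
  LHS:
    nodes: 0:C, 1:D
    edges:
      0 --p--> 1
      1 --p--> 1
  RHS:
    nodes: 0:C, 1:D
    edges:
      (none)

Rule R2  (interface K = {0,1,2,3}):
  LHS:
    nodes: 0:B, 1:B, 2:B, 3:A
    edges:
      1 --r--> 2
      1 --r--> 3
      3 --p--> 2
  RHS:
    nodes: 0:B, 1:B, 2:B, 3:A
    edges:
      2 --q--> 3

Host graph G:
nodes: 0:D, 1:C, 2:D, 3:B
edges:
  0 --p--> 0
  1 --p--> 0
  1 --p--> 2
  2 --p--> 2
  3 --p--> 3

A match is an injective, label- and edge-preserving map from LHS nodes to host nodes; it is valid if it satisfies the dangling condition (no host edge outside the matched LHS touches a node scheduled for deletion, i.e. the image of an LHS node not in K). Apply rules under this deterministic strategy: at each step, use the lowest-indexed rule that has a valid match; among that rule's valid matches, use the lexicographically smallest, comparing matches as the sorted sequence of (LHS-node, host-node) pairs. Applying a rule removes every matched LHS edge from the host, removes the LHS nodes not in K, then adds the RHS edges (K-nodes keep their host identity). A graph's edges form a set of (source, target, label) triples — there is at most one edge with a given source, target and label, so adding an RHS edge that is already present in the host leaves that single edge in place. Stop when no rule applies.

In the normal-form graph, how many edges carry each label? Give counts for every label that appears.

start.  V:4 E:5  edges: 0-p->0 1-p->0 1-p->2 2-p->2 3-p->3
1. fire R1 via {0↦1, 1↦0}  →  V:4 E:3  edges: 1-p->2 2-p->2 3-p->3
2. fire R1 via {0↦1, 1↦2}  →  V:4 E:1  edges: 3-p->3
halt: no rule applies after step 2
NF edges: [(3, 3, 'p')]

Answer: p:1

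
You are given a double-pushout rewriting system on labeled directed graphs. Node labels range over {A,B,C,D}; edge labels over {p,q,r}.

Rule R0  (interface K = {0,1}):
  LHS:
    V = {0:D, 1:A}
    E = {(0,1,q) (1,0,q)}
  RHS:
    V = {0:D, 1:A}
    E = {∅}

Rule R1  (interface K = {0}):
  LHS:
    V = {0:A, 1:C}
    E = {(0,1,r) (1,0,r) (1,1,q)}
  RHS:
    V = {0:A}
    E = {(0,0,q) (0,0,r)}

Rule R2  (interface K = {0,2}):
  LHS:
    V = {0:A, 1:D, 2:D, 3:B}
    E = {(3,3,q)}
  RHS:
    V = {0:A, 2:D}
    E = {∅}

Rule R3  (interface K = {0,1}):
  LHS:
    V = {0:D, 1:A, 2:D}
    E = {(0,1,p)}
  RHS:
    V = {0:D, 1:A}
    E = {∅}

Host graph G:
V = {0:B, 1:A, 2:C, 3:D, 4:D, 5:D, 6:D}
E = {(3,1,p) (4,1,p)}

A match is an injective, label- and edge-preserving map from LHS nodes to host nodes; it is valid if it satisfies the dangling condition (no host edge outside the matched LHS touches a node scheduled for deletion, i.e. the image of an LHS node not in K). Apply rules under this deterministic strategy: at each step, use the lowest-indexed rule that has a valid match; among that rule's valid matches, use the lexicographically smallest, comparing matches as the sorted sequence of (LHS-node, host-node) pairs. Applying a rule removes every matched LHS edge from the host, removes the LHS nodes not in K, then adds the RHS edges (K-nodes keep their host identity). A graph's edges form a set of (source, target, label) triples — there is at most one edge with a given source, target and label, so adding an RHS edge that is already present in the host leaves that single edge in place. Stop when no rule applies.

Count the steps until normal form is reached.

Answer: 2

Derivation:
initial: |V|=7 |E|=2  E = 3-p->1 4-p->1
step 1: apply R3 at {0↦3, 1↦1, 2↦5}  → |V|=6 |E|=1  E = 4-p->1
step 2: apply R3 at {0↦4, 1↦1, 2↦3}  → |V|=5 |E|=0  E = ∅
halt: no rule applies after step 2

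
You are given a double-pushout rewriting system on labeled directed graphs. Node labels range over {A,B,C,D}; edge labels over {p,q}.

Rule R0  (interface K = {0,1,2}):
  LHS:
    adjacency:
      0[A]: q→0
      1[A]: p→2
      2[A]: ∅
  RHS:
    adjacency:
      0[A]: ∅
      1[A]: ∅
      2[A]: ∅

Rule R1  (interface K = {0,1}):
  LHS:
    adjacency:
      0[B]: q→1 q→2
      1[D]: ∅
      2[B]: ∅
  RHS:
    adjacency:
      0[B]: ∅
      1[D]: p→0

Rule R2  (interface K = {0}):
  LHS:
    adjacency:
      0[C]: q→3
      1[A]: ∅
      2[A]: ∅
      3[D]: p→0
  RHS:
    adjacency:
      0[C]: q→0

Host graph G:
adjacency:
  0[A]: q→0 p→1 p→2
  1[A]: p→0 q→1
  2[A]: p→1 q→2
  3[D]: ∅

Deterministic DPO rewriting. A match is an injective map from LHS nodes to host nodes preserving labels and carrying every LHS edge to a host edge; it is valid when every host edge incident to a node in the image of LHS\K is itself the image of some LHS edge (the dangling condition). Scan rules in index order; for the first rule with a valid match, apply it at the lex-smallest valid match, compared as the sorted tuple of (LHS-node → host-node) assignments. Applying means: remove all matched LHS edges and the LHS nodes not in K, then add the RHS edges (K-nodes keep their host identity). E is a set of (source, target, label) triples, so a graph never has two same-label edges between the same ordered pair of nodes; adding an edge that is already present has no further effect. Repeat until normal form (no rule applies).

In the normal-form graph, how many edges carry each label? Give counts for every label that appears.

initial: |V|=4 |E|=7  E = 0-q->0 0-p->1 0-p->2 1-p->0 1-q->1 2-p->1 2-q->2
step 1: apply R0 at {0↦0, 1↦2, 2↦1}  → |V|=4 |E|=5  E = 0-p->1 0-p->2 1-p->0 1-q->1 2-q->2
step 2: apply R0 at {0↦1, 1↦0, 2↦2}  → |V|=4 |E|=3  E = 0-p->1 1-p->0 2-q->2
step 3: apply R0 at {0↦2, 1↦0, 2↦1}  → |V|=4 |E|=1  E = 1-p->0
halt: no rule applies after step 3
NF edges: [(1, 0, 'p')]

Answer: p:1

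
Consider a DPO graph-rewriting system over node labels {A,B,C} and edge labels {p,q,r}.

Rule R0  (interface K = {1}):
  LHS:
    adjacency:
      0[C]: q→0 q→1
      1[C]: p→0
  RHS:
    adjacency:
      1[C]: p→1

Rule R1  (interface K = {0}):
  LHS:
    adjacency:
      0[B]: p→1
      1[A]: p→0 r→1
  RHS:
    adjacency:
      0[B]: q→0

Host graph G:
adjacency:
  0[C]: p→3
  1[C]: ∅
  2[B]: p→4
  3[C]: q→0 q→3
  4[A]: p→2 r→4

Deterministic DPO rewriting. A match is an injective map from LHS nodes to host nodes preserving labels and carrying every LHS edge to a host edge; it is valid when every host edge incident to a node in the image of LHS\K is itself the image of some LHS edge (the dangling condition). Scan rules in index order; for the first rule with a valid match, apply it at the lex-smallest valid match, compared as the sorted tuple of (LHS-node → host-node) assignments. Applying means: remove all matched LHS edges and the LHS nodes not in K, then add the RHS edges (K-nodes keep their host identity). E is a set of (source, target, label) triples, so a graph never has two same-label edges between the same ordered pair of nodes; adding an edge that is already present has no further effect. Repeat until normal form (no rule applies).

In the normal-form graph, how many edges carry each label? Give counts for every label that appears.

Answer: p:1 q:1

Rewrite trace:
initial: |V|=5 |E|=6  E = 0-p->3 2-p->4 3-q->0 3-q->3 4-p->2 4-r->4
step 1: apply R0 at {0↦3, 1↦0}  → |V|=4 |E|=4  E = 0-p->0 2-p->4 4-p->2 4-r->4
step 2: apply R1 at {0↦2, 1↦4}  → |V|=3 |E|=2  E = 0-p->0 2-q->2
halt: no rule applies after step 2
NF edges: [(0, 0, 'p'), (2, 2, 'q')]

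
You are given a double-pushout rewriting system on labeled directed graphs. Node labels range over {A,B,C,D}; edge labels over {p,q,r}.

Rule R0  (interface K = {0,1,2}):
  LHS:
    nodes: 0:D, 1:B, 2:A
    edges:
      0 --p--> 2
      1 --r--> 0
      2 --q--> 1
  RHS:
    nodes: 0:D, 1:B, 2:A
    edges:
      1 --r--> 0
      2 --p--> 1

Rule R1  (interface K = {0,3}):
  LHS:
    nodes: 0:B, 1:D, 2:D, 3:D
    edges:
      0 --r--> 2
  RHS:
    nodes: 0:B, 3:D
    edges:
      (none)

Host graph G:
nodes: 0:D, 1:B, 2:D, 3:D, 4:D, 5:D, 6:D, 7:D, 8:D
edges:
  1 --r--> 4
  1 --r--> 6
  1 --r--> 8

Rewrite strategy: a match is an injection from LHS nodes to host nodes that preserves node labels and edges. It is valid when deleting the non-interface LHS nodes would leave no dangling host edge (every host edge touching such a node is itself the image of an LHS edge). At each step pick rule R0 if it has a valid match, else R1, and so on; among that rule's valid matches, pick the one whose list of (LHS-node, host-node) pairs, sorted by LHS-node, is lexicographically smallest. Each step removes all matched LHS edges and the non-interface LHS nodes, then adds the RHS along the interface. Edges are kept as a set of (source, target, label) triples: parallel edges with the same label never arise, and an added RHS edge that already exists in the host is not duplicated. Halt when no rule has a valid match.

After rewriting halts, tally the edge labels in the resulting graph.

Answer: (no edges)

Derivation:
initial: |V|=9 |E|=3  E = 1-r->4 1-r->6 1-r->8
step 1: apply R1 at {0↦1, 1↦0, 2↦4, 3↦2}  → |V|=7 |E|=2  E = 1-r->6 1-r->8
step 2: apply R1 at {0↦1, 1↦2, 2↦6, 3↦3}  → |V|=5 |E|=1  E = 1-r->8
step 3: apply R1 at {0↦1, 1↦3, 2↦8, 3↦5}  → |V|=3 |E|=0  E = ∅
normal form: no rule applies after step 3
NF edges: []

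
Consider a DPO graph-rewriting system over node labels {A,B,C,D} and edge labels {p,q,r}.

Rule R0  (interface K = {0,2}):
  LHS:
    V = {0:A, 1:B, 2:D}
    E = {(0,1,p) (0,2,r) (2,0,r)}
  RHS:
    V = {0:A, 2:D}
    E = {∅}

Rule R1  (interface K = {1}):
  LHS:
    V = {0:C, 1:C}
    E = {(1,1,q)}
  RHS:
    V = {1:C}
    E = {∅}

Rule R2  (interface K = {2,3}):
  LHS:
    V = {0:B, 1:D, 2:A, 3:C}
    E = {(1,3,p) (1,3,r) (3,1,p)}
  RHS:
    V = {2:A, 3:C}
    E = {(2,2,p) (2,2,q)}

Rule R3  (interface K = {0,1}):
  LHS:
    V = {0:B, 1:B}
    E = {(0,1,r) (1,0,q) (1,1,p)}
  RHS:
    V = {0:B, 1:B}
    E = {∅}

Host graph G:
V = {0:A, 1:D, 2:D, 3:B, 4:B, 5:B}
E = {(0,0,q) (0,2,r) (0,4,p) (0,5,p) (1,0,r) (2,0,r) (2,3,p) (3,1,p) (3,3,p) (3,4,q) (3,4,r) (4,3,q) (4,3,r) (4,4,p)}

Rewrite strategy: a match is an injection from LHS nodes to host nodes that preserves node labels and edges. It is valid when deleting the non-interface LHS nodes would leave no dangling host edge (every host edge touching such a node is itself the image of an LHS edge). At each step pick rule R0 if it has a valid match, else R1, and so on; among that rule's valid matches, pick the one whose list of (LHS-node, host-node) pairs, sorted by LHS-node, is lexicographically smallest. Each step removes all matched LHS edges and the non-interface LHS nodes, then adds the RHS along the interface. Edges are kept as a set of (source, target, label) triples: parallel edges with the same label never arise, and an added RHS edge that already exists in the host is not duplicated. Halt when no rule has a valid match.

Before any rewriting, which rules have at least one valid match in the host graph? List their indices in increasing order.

Answer: [R0,R3]

Derivation:
R0: 1 valid match — {0↦0, 1↦5, 2↦2}
R1: no valid match — LHS pattern not found
R2: no valid match — LHS pattern not found
R3: 2 valid matches — {0↦3, 1↦4}, {0↦4, 1↦3}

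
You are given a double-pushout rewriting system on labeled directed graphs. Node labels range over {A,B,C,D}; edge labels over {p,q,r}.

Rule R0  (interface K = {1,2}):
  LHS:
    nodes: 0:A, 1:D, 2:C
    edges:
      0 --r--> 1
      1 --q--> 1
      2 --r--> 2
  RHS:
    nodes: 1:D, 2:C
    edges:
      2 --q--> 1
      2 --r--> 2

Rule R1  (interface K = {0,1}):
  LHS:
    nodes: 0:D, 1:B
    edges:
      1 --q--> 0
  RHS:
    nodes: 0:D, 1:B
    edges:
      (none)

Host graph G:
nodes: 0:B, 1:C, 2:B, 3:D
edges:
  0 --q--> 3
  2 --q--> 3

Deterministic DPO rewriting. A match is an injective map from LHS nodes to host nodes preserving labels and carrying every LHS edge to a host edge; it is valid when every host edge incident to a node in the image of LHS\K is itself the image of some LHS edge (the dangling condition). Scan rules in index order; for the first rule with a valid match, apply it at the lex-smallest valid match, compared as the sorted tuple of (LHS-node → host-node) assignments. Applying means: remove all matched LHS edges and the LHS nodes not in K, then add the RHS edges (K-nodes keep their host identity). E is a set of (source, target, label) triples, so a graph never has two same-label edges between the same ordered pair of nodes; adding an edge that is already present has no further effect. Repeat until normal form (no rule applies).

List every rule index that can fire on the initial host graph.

R0: no valid match — LHS pattern not found
R1: 2 valid matches — {0↦3, 1↦0}, {0↦3, 1↦2}

Answer: [R1]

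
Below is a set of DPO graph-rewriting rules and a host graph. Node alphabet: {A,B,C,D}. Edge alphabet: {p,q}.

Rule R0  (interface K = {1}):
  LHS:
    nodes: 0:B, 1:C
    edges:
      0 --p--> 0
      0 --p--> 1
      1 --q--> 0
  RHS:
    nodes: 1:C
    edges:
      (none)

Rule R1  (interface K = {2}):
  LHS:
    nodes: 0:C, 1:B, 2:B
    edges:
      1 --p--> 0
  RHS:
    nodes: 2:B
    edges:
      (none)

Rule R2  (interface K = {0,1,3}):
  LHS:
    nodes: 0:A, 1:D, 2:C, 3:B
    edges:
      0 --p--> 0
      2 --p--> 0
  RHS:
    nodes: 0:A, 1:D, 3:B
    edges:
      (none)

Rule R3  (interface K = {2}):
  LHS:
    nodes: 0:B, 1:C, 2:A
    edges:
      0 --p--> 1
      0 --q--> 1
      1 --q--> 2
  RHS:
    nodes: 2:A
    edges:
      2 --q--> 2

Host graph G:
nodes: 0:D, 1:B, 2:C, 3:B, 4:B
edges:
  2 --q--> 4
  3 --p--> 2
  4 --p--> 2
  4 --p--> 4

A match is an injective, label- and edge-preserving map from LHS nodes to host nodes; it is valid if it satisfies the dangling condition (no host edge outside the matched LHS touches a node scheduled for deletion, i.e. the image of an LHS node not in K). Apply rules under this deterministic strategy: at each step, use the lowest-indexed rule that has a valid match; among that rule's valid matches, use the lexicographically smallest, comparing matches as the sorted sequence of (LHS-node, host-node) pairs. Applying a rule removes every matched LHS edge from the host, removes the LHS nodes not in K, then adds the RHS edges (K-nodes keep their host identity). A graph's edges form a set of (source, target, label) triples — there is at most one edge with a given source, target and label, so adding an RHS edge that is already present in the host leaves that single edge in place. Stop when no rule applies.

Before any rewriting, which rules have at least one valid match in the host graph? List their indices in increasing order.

Answer: [R0]

Derivation:
R0: 1 valid match — {0↦4, 1↦2}
R1: no valid match — 4 raw matches, all fail dangling condition
R2: no valid match — LHS pattern not found
R3: no valid match — LHS pattern not found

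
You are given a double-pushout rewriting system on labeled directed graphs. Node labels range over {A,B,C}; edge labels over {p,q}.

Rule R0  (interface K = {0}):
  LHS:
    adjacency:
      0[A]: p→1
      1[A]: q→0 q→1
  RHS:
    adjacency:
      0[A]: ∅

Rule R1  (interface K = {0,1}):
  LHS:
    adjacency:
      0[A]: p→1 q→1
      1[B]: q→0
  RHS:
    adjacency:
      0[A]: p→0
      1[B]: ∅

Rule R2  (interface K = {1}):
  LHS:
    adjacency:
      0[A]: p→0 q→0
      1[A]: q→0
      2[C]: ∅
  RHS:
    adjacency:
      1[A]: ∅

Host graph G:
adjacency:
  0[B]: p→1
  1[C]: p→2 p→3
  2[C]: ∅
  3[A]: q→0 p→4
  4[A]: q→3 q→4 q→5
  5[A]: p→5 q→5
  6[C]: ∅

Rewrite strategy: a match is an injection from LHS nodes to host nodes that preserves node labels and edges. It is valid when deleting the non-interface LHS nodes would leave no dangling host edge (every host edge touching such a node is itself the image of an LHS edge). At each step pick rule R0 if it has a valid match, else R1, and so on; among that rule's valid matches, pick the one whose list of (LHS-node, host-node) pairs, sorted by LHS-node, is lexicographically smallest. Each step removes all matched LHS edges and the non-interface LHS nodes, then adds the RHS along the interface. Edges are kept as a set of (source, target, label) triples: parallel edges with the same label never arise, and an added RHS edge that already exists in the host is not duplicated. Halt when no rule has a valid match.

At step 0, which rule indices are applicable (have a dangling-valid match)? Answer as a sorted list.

Answer: [R2]

Rewrite trace:
R0: no valid match — 1 raw match, all fail dangling condition
R1: no valid match — LHS pattern not found
R2: 1 valid match — {0↦5, 1↦4, 2↦6}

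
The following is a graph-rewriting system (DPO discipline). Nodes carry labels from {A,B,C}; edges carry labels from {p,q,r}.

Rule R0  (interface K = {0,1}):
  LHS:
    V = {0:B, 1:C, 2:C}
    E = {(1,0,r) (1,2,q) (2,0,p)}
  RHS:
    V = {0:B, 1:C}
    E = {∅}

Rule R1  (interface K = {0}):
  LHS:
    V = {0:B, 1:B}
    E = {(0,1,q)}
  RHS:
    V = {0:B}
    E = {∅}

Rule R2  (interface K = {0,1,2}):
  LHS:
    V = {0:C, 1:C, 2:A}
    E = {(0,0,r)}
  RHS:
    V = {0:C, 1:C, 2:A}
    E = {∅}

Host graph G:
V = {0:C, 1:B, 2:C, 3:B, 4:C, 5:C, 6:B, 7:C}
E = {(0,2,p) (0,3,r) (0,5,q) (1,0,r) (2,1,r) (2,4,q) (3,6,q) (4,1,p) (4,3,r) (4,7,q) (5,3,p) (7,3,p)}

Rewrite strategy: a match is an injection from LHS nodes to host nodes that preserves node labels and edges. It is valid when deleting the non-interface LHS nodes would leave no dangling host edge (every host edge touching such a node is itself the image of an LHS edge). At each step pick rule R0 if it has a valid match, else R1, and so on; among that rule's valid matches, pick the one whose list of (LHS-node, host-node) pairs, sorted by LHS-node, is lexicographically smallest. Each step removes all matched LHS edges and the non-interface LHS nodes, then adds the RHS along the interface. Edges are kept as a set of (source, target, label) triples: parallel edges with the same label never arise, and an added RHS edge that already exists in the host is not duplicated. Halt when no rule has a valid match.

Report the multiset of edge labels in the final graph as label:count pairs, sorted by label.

initial: |V|=8 |E|=12  E = 0-p->2 0-r->3 0-q->5 1-r->0 2-r->1 2-q->4 3-q->6 4-p->1 4-r->3 4-q->7 5-p->3 7-p->3
step 1: apply R0 at {0↦3, 1↦0, 2↦5}  → |V|=7 |E|=9  E = 0-p->2 1-r->0 2-r->1 2-q->4 3-q->6 4-p->1 4-r->3 4-q->7 7-p->3
step 2: apply R0 at {0↦3, 1↦4, 2↦7}  → |V|=6 |E|=6  E = 0-p->2 1-r->0 2-r->1 2-q->4 3-q->6 4-p->1
step 3: apply R0 at {0↦1, 1↦2, 2↦4}  → |V|=5 |E|=3  E = 0-p->2 1-r->0 3-q->6
step 4: apply R1 at {0↦3, 1↦6}  → |V|=4 |E|=2  E = 0-p->2 1-r->0
normal form: no rule applies after step 4
NF edges: [(0, 2, 'p'), (1, 0, 'r')]

Answer: p:1 r:1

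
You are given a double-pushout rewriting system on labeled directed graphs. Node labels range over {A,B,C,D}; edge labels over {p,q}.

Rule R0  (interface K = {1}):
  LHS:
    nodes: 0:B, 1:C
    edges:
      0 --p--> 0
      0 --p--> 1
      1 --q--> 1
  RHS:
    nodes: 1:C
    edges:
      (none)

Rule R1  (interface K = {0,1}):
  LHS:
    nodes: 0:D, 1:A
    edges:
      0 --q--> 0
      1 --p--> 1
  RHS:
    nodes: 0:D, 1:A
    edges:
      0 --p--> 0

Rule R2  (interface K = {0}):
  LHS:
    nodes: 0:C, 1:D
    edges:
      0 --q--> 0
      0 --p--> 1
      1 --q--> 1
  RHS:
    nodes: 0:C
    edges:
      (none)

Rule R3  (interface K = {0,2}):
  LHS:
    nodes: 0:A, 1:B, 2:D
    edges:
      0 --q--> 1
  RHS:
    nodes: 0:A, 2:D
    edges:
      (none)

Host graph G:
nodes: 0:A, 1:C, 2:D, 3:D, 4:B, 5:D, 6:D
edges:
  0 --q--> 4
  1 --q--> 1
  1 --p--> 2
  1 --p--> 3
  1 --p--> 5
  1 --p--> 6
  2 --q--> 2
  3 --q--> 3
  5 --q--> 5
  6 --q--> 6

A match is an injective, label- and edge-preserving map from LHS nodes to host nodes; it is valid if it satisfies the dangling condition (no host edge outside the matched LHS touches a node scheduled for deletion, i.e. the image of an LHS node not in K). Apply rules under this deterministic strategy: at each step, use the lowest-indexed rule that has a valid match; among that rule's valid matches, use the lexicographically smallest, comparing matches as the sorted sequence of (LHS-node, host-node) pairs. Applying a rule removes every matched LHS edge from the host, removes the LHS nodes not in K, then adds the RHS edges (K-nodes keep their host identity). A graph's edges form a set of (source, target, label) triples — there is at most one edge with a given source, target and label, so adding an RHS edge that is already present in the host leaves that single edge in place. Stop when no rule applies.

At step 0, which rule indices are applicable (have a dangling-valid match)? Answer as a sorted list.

Answer: [R2,R3]

Derivation:
R0: no valid match — LHS pattern not found
R1: no valid match — LHS pattern not found
R2: 4 valid matches — {0↦1, 1↦2}, {0↦1, 1↦3}, {0↦1, 1↦5} (+1 more)
R3: 4 valid matches — {0↦0, 1↦4, 2↦2}, {0↦0, 1↦4, 2↦3}, {0↦0, 1↦4, 2↦5} (+1 more)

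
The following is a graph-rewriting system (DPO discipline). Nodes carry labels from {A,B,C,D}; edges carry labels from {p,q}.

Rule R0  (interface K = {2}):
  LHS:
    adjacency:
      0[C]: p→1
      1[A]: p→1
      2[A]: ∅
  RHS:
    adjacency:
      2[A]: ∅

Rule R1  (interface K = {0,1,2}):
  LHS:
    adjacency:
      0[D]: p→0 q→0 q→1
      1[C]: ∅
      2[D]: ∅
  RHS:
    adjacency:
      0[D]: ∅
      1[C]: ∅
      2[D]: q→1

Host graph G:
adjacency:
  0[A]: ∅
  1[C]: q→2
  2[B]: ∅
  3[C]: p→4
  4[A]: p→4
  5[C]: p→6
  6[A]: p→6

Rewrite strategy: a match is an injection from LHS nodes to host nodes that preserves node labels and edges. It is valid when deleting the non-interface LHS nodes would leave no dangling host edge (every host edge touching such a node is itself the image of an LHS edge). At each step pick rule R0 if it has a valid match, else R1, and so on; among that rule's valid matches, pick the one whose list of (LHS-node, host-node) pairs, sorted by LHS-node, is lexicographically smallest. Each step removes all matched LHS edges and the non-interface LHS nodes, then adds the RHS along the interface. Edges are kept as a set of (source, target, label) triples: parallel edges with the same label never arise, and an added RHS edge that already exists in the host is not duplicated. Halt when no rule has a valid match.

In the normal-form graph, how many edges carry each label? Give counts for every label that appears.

Answer: q:1

Rewrite trace:
start.  V:7 E:5  edges: 1-q->2 3-p->4 4-p->4 5-p->6 6-p->6
1. fire R0 via {0↦3, 1↦4, 2↦0}  →  V:5 E:3  edges: 1-q->2 5-p->6 6-p->6
2. fire R0 via {0↦5, 1↦6, 2↦0}  →  V:3 E:1  edges: 1-q->2
final graph: no rule applies after step 2
NF edges: [(1, 2, 'q')]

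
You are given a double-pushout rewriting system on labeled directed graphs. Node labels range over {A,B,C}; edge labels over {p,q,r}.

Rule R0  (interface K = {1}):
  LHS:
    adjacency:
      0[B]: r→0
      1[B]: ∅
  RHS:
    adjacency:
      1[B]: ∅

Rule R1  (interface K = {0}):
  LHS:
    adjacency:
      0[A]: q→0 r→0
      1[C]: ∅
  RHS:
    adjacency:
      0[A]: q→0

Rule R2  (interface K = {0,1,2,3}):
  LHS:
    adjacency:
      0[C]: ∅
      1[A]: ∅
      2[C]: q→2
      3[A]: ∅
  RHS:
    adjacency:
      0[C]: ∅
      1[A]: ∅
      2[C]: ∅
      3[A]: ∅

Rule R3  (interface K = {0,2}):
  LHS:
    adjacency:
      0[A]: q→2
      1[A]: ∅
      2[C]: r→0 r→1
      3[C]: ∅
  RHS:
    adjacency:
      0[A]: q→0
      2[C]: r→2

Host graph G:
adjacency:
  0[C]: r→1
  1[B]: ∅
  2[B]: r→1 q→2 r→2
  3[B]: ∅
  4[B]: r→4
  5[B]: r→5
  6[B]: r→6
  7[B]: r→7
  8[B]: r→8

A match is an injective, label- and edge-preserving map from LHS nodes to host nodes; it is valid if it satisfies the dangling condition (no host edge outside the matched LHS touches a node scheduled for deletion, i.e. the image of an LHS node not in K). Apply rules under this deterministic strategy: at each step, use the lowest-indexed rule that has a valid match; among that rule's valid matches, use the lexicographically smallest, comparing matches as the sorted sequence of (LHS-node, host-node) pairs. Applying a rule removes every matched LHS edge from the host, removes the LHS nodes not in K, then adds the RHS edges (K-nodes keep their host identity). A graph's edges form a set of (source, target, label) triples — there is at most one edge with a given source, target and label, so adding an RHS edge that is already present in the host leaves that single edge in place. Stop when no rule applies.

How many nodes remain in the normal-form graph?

[0] host  ⇒  9 nodes, 9 edges  {0-r->1 2-r->1 2-q->2 2-r->2 4-r->4 5-r->5 6-r->6 7-r->7 8-r->8}
[1] R0 @ {0↦4, 1↦1}  ⇒  8 nodes, 8 edges  {0-r->1 2-r->1 2-q->2 2-r->2 5-r->5 6-r->6 7-r->7 8-r->8}
[2] R0 @ {0↦5, 1↦1}  ⇒  7 nodes, 7 edges  {0-r->1 2-r->1 2-q->2 2-r->2 6-r->6 7-r->7 8-r->8}
[3] R0 @ {0↦6, 1↦1}  ⇒  6 nodes, 6 edges  {0-r->1 2-r->1 2-q->2 2-r->2 7-r->7 8-r->8}
[4] R0 @ {0↦7, 1↦1}  ⇒  5 nodes, 5 edges  {0-r->1 2-r->1 2-q->2 2-r->2 8-r->8}
[5] R0 @ {0↦8, 1↦1}  ⇒  4 nodes, 4 edges  {0-r->1 2-r->1 2-q->2 2-r->2}
normal form: no rule applies after step 5
NF nodes: {0:C, 1:B, 2:B, 3:B}

Answer: 4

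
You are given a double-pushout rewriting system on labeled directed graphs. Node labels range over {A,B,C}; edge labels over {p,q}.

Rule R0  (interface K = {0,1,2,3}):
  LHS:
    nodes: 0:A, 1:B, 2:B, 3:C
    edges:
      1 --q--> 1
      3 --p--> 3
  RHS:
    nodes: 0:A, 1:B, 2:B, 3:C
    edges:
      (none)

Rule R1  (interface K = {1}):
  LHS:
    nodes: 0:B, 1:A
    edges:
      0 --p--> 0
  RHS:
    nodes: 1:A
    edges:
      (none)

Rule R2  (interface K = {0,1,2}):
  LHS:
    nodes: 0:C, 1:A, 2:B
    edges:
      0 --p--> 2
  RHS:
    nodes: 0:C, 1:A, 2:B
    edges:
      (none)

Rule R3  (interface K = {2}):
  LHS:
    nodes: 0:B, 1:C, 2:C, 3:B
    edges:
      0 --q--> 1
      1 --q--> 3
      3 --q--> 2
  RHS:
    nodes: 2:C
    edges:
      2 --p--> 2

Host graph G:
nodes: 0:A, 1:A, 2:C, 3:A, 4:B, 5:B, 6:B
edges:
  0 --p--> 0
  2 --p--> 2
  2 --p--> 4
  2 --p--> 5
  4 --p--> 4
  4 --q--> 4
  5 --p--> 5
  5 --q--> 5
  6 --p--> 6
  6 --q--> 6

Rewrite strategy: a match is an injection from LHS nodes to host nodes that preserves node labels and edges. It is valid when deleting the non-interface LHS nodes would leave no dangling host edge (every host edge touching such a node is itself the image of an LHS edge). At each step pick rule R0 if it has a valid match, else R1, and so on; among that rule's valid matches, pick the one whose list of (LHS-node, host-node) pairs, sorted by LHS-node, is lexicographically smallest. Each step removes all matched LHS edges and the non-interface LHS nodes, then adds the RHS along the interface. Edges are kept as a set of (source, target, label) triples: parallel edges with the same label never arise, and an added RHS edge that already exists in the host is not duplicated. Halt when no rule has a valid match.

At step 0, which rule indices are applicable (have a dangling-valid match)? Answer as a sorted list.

Answer: [R0,R2]

Derivation:
R0: 18 valid matches — {0↦0, 1↦4, 2↦5, 3↦2}, {0↦0, 1↦4, 2↦6, 3↦2}, {0↦0, 1↦5, 2↦4, 3↦2} (+15 more)
R1: no valid match — 9 raw matches, all fail dangling condition
R2: 6 valid matches — {0↦2, 1↦0, 2↦4}, {0↦2, 1↦0, 2↦5}, {0↦2, 1↦1, 2↦4} (+3 more)
R3: no valid match — LHS pattern not found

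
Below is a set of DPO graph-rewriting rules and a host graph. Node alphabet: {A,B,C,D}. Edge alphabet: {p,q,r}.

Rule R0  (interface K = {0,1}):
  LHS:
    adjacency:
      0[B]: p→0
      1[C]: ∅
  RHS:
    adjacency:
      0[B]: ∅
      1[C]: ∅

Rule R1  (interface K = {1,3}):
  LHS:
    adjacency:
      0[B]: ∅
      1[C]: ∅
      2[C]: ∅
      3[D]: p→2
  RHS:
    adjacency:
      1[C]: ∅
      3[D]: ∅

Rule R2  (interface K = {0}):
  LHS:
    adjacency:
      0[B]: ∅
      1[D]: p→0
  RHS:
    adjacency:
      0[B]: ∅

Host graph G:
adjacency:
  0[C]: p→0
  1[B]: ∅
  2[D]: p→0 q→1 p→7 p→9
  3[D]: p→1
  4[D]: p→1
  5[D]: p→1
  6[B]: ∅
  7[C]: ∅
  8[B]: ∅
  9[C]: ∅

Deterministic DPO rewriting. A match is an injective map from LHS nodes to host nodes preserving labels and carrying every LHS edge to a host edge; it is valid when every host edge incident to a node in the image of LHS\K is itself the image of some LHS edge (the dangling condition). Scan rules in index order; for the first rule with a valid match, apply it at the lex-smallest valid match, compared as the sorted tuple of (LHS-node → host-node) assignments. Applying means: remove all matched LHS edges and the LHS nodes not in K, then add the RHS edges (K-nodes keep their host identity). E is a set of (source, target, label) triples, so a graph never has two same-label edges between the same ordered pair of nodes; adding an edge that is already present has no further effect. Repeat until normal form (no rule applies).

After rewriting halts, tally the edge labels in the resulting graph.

start.  V:10 E:8  edges: 0-p->0 2-p->0 2-q->1 2-p->7 2-p->9 3-p->1 4-p->1 5-p->1
1. fire R1 via {0↦6, 1↦0, 2↦7, 3↦2}  →  V:8 E:7  edges: 0-p->0 2-p->0 2-q->1 2-p->9 3-p->1 4-p->1 5-p->1
2. fire R1 via {0↦8, 1↦0, 2↦9, 3↦2}  →  V:6 E:6  edges: 0-p->0 2-p->0 2-q->1 3-p->1 4-p->1 5-p->1
3. fire R2 via {0↦1, 1↦3}  →  V:5 E:5  edges: 0-p->0 2-p->0 2-q->1 4-p->1 5-p->1
4. fire R2 via {0↦1, 1↦4}  →  V:4 E:4  edges: 0-p->0 2-p->0 2-q->1 5-p->1
5. fire R2 via {0↦1, 1↦5}  →  V:3 E:3  edges: 0-p->0 2-p->0 2-q->1
halt: no rule applies after step 5
NF edges: [(0, 0, 'p'), (2, 0, 'p'), (2, 1, 'q')]

Answer: p:2 q:1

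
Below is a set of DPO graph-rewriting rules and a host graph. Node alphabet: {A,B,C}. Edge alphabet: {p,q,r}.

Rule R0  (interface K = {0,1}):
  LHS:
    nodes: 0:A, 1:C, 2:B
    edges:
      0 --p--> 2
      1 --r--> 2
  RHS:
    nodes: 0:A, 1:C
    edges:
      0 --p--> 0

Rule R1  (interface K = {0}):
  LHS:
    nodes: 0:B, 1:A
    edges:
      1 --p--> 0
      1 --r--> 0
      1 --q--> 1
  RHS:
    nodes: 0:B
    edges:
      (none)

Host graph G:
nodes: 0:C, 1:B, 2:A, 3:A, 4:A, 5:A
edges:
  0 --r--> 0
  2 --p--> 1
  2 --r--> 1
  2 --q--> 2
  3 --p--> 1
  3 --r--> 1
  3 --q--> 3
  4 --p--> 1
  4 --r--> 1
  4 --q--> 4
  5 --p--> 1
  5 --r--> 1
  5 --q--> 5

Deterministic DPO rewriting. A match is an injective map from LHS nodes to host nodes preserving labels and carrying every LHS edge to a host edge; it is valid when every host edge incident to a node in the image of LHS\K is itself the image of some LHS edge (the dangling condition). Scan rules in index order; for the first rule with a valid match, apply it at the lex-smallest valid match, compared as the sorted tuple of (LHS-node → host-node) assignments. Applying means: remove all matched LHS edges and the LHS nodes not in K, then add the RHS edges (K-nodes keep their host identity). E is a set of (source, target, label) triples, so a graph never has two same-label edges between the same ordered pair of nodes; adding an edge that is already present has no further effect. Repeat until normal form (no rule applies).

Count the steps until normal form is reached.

Answer: 4

Rewrite trace:
initial: |V|=6 |E|=13  E = 0-r->0 2-p->1 2-r->1 2-q->2 3-p->1 3-r->1 3-q->3 4-p->1 4-r->1 4-q->4 5-p->1 5-r->1 5-q->5
step 1: apply R1 at {0↦1, 1↦2}  → |V|=5 |E|=10  E = 0-r->0 3-p->1 3-r->1 3-q->3 4-p->1 4-r->1 4-q->4 5-p->1 5-r->1 5-q->5
step 2: apply R1 at {0↦1, 1↦3}  → |V|=4 |E|=7  E = 0-r->0 4-p->1 4-r->1 4-q->4 5-p->1 5-r->1 5-q->5
step 3: apply R1 at {0↦1, 1↦4}  → |V|=3 |E|=4  E = 0-r->0 5-p->1 5-r->1 5-q->5
step 4: apply R1 at {0↦1, 1↦5}  → |V|=2 |E|=1  E = 0-r->0
normal form: no rule applies after step 4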